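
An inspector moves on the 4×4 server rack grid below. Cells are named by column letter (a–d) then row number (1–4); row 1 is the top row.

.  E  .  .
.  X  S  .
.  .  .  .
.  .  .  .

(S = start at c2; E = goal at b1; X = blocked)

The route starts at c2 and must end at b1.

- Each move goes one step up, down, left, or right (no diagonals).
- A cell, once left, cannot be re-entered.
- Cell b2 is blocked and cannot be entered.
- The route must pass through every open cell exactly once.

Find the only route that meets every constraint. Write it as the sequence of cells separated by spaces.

Need to visit all 15 open cells exactly once, starting at c2 and ending at b1.
Cell d1 has only two open neighbours (d2 and c1), so the path must pass straight through it: one of those is the cell it's entered from and the other is where it exits.
Route from c2: up to c1, right to d1, 3× down (reaching d4), left to c4, up to c3, left to b3, down to b4, left to a4, 3× up (reaching a1), right to b1 — 14 moves in all.
Check: all 15 open cells covered.

c2 c1 d1 d2 d3 d4 c4 c3 b3 b4 a4 a3 a2 a1 b1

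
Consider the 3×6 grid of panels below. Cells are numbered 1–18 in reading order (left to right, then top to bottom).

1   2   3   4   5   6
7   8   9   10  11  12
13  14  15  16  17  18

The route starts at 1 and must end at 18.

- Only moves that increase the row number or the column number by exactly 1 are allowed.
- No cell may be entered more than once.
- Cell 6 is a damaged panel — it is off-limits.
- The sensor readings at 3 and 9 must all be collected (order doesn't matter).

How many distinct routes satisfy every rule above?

A right/down-only route from 1 to 18 makes exactly 2 down-moves and 5 right-moves in some order.
With no other constraints that would be C(7,2) = 21 routes.
A monotone route can only reach the required cells in the order 3, 9, so split there and multiply the segment counts (each segment already excludes blocked cells): 1→3: 1; 3→9: 1; 9→18: 4; product = 4.
That gives 4 routes.

4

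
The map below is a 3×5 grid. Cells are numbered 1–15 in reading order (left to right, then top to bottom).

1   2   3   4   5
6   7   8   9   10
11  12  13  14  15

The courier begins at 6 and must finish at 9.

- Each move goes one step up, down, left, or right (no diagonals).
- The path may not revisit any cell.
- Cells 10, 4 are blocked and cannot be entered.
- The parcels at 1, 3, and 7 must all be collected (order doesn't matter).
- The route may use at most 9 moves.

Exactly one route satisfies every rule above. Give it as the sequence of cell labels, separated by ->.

Any route must reach 1, 3, and 7 and still end at 9 within 9 moves, so the order of the required stops is forced.
Route from 6: up 1 to 1, right 2 to 3, down 1 to 8, left 1 to 7, down 1 to 12, right 2 to 14, up 1 to 9 — 9 moves in all.
Check: all required cells visited; 9 ≤ 9 moves.

6 -> 1 -> 2 -> 3 -> 8 -> 7 -> 12 -> 13 -> 14 -> 9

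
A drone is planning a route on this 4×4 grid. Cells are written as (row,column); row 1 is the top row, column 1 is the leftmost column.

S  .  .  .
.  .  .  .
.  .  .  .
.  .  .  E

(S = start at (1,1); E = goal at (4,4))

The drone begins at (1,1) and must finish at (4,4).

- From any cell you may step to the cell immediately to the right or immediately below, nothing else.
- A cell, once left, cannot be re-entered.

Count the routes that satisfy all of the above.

20

A right/down-only route from (1,1) to (4,4) makes exactly 3 down-moves and 3 right-moves in some order.
With no other constraints that would be C(6,3) = 20 routes.
That gives 20 routes.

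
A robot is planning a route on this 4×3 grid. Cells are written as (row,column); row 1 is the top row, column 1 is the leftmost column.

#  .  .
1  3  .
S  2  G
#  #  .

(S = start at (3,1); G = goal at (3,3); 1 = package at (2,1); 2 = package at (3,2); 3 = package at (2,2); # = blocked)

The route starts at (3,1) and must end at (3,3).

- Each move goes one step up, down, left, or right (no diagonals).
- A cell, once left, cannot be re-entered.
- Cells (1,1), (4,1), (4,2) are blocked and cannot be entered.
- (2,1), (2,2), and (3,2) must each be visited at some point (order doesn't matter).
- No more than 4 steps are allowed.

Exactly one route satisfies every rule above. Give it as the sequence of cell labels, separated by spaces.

The 4-move cap with required stops at (2,1), (2,2), (3,2) leaves no slack for detours.
Route from (3,1): up 1 to (2,1), right 1 to (2,2), down 1 to (3,2), right 1 to (3,3) — 4 moves in all.
Check: all required cells visited; 4 ≤ 4 moves.

(3,1) (2,1) (2,2) (3,2) (3,3)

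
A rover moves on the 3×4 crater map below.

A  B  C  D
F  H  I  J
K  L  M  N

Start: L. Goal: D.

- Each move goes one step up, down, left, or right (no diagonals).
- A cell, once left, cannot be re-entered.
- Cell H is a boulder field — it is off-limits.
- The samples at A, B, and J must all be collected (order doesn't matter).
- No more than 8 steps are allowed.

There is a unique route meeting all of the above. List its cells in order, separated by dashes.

L - K - F - A - B - C - I - J - D

The 8-move cap with required stops at A, B, J leaves no slack for detours.
Route from L: left to K, 2× up (reaching A), 2× right (reaching C), down to I, right to J, up to D — 8 moves in all.
Check: all required cells visited; 8 ≤ 8 moves.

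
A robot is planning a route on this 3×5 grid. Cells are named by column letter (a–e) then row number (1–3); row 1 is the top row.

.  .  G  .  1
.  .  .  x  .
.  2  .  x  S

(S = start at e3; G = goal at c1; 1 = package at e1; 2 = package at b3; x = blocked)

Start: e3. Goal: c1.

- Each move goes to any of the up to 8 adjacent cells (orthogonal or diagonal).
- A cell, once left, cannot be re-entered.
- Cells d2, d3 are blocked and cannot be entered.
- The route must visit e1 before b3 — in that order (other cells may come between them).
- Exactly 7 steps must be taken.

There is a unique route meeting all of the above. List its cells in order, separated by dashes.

The waypoints must appear in the order e1, b3, with no cell reused.
Route from e3: up 2 to e1, left 1 to d1, down-left 2 to b3, up 1 to b2, up-right 1 to c1 — 7 moves in all.
Check: order respected (1 at step 2, 2 at step 5); 7 moves as required.

e3 - e2 - e1 - d1 - c2 - b3 - b2 - c1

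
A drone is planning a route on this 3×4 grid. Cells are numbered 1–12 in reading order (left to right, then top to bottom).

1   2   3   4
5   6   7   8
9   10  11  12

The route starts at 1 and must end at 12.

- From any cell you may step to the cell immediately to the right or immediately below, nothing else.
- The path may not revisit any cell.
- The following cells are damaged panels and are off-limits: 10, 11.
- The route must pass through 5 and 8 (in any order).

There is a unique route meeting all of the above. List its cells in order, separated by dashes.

1 - 5 - 6 - 7 - 8 - 12

Moves only go right or down, so the column and row indices never decrease.
Route from 1: down 1 to 5, right 3 to 8, down 1 to 12 — 5 moves in all.
Check: all required cells visited.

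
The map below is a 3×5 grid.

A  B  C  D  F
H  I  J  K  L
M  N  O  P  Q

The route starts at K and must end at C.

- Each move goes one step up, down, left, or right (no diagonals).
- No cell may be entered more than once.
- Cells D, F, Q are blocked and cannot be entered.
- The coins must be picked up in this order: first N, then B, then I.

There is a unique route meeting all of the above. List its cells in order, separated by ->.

K -> P -> O -> N -> M -> H -> A -> B -> I -> J -> C

The waypoints must appear in the order N, B, I, with no cell reused.
Route from K: down to P, 3× left (reaching M), 2× up (reaching A), right to B, down to I, right to J, up to C — 10 moves in all.
Check: order respected (N at step 3, B at step 7, I at step 8).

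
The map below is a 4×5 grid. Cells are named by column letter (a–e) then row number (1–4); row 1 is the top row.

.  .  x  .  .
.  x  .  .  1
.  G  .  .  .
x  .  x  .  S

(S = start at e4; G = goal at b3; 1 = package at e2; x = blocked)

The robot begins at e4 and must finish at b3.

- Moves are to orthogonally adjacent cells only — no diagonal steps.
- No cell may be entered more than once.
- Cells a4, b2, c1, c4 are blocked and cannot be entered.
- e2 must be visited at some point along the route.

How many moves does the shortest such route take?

Any route passes through e2 somewhere between e4 and b3. Summing Manhattan distances along the two legs (e4 → e2 → b3) gives a lower bound of 2 + 4 = 6 moves.
A route of 6 moves achieves this: e4 → e3 → e2 → d2 → d3 → c3 → b3.
Since 6 matches the lower bound, it is optimal.

6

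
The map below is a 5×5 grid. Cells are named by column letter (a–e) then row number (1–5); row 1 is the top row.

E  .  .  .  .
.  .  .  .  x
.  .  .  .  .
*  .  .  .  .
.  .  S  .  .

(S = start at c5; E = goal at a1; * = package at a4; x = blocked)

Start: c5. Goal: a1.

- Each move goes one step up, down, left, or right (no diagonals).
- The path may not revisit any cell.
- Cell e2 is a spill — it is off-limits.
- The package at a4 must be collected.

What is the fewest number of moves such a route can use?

Any route passes through a4 somewhere between c5 and a1. Summing Manhattan distances along the two legs (c5 → a4 → a1) gives a lower bound of 3 + 3 = 6 moves.
A route of 6 moves achieves this: c5 → c4 → b4 → a4 → a3 → a2 → a1.
Since 6 matches the lower bound, it is optimal.

6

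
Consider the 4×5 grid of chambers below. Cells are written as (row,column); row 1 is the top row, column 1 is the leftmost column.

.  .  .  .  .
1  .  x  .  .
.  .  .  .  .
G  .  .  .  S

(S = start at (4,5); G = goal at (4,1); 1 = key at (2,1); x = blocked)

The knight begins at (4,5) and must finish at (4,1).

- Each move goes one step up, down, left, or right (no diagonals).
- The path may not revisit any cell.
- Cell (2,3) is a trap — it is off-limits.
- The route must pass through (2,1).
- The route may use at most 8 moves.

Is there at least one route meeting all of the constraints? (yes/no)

yes

One route that works: (4,5) → (3,5) → (3,4) → (3,3) → (3,2) → (2,2) → (2,1) → (3,1) → (4,1).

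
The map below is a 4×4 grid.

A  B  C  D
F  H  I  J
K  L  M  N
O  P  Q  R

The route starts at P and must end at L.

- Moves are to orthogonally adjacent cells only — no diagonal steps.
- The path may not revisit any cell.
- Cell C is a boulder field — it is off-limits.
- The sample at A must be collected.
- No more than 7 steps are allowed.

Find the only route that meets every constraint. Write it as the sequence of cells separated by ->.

Any route must reach A and still end at L within 7 moves, so the order of the required stops is forced.
Route from P: left 1 to O, up 3 to A, right 1 to B, down 2 to L — 7 moves in all.
Check: all required cells visited; 7 ≤ 7 moves.

P -> O -> K -> F -> A -> B -> H -> L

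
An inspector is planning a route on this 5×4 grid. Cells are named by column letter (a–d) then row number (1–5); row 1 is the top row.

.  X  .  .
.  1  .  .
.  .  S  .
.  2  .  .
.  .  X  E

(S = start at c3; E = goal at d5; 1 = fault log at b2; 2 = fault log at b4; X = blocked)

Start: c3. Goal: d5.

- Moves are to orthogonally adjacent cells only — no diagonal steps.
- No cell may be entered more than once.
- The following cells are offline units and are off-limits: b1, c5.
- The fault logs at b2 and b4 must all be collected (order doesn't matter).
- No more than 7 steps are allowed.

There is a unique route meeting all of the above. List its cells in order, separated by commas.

Any route must reach b2 and b4 and still end at d5 within 7 moves, so the order of the required stops is forced.
Route from c3: up to c2, left to b2, 2× down (reaching b4), 2× right (reaching d4), down to d5 — 7 moves in all.
Check: all required cells visited; 7 ≤ 7 moves.

c3, c2, b2, b3, b4, c4, d4, d5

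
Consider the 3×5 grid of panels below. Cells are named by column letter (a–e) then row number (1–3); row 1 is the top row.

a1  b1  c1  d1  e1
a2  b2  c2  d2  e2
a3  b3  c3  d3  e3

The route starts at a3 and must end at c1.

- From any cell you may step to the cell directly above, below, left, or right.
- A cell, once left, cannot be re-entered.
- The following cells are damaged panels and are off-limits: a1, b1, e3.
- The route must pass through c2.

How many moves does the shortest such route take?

4

Any route passes through c2 somewhere between a3 and c1. Summing Manhattan distances along the two legs (a3 → c2 → c1) gives a lower bound of 3 + 1 = 4 moves.
A route of 4 moves achieves this: a3 → a2 → b2 → c2 → c1.
Since 4 matches the lower bound, it is optimal.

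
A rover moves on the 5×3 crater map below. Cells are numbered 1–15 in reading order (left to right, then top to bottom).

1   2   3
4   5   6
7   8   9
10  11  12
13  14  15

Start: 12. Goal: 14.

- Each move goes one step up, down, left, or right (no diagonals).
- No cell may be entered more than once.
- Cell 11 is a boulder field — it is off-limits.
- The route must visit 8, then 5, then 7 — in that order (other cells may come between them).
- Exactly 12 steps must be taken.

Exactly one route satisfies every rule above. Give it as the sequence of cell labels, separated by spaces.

12 9 8 5 6 3 2 1 4 7 10 13 14

The waypoints must appear in the order 8, 5, 7, with no cell reused.
Route from 12: up to 9, left to 8, up to 5, right to 6, up to 3, 2× left (reaching 1), 4× down (reaching 13), right to 14 — 12 moves in all.
Check: order respected (8 at step 2, 5 at step 3, 7 at step 9); 12 moves as required.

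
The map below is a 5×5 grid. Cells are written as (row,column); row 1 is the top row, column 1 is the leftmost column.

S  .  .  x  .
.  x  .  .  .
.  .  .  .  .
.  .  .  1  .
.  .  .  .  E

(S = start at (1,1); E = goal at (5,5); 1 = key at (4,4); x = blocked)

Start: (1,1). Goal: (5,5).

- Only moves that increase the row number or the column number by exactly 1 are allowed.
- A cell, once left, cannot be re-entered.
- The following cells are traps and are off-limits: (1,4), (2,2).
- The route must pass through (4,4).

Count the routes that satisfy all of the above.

A right/down-only route from (1,1) to (5,5) makes exactly 4 down-moves and 4 right-moves in some order.
With no other constraints that would be C(8,4) = 70 routes.
Split at (4,4) and multiply the segment counts (each segment already excludes blocked cells): (1,1)→(4,4): 7; (4,4)→(5,5): 2; product = 14.
That gives 14 routes.

14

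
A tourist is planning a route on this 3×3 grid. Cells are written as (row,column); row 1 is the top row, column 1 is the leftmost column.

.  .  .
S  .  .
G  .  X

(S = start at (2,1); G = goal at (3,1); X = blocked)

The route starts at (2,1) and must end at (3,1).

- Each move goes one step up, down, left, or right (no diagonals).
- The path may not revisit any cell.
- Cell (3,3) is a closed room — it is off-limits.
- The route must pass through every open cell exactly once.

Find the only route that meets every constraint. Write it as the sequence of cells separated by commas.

(2,1), (1,1), (1,2), (1,3), (2,3), (2,2), (3,2), (3,1)

Need to visit all 8 open cells exactly once, starting at (2,1) and ending at (3,1).
Route from (2,1): up 1 to (1,1), right 2 to (1,3), down 1 to (2,3), left 1 to (2,2), down 1 to (3,2), left 1 to (3,1) — 7 moves in all.
Check: all 8 open cells covered.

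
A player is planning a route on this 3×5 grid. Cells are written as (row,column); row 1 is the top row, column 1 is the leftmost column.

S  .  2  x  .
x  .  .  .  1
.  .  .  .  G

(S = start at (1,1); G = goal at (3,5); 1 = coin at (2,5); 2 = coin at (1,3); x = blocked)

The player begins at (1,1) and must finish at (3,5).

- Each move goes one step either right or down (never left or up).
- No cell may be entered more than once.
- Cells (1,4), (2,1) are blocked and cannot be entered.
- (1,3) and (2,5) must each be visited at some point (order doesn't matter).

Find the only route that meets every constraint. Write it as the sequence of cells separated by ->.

(1,1) -> (1,2) -> (1,3) -> (2,3) -> (2,4) -> (2,5) -> (3,5)

Moves only go right or down, so the column and row indices never decrease.
Route from (1,1): 2× right (reaching (1,3)), down to (2,3), 2× right (reaching (2,5)), down to (3,5) — 6 moves in all.
Check: all required cells visited.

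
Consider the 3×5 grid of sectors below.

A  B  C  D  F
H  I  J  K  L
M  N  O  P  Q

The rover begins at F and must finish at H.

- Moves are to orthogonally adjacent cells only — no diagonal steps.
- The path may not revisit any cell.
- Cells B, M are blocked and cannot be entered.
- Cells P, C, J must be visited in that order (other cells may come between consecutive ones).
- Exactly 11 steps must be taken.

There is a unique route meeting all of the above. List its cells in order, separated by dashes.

F - L - Q - P - K - D - C - J - O - N - I - H

The waypoints must appear in the order P, C, J, with no cell reused.
Route from F: down 2 to Q, left 1 to P, up 2 to D, left 1 to C, down 2 to O, left 1 to N, up 1 to I, left 1 to H — 11 moves in all.
Check: order respected (P at step 3, C at step 6, J at step 7); 11 moves as required.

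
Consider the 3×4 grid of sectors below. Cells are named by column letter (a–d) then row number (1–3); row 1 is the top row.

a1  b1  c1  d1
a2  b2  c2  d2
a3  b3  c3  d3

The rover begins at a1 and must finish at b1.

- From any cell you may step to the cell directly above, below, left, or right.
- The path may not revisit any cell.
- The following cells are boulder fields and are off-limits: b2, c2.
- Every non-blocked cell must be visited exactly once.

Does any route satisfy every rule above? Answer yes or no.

One route that works: a1 → a2 → a3 → b3 → c3 → d3 → d2 → d1 → c1 → b1.

yes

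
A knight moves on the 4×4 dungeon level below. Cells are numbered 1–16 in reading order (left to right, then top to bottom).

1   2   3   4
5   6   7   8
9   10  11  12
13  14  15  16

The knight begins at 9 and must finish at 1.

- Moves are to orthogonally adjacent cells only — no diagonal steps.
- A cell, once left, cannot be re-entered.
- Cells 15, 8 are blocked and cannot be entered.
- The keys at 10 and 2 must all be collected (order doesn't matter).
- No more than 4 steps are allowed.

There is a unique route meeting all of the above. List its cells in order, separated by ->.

The budget equals the shortest possible length, so every move has to be on a shortest route through the required cells.
Route from 9: right 1 to 10, up 2 to 2, left 1 to 1 — 4 moves in all.
Check: all required cells visited; 4 ≤ 4 moves.

9 -> 10 -> 6 -> 2 -> 1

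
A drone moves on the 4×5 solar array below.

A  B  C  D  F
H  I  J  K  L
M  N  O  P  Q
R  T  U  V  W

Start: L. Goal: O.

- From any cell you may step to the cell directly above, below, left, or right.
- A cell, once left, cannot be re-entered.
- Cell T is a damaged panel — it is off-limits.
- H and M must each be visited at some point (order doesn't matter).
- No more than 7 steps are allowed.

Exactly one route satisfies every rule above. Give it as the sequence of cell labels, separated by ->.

The 7-move cap with required stops at H, M leaves no slack for detours.
Route from L: 4× left (reaching H), down to M, 2× right (reaching O) — 7 moves in all.
Check: all required cells visited; 7 ≤ 7 moves.

L -> K -> J -> I -> H -> M -> N -> O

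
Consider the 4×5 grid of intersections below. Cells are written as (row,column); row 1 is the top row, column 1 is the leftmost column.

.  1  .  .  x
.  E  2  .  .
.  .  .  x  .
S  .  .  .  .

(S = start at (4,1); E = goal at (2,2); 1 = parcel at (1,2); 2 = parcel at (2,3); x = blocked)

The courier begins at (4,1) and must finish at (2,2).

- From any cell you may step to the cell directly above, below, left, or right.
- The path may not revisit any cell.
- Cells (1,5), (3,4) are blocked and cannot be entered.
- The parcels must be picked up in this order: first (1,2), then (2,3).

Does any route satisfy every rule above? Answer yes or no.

yes

One route that works: (4,1) → (3,1) → (2,1) → (1,1) → (1,2) → (1,3) → (2,3) → (2,2).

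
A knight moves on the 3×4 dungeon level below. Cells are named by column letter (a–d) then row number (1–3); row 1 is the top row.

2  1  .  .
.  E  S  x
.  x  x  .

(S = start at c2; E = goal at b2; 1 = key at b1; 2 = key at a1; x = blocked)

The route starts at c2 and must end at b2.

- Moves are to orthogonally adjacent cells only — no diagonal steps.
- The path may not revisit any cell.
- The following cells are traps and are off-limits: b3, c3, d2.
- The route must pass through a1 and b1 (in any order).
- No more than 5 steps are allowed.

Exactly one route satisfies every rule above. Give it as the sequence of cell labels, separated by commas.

Any route must reach a1 and b1 and still end at b2 within 5 moves, so the order of the required stops is forced.
Route from c2: up to c1, 2× left (reaching a1), down to a2, right to b2 — 5 moves in all.
Check: all required cells visited; 5 ≤ 5 moves.

c2, c1, b1, a1, a2, b2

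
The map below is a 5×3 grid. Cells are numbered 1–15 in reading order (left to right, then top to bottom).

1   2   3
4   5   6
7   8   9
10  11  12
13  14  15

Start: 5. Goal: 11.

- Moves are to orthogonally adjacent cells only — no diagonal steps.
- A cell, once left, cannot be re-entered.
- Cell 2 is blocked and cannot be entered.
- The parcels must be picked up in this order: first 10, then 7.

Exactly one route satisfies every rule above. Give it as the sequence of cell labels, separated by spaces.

5 6 9 12 15 14 13 10 7 8 11

The waypoints must appear in the order 10, 7, with no cell reused.
Route from 5: right to 6, 3× down (reaching 15), 2× left (reaching 13), 2× up (reaching 7), right to 8, down to 11 — 10 moves in all.
Check: order respected (10 at step 7, 7 at step 8).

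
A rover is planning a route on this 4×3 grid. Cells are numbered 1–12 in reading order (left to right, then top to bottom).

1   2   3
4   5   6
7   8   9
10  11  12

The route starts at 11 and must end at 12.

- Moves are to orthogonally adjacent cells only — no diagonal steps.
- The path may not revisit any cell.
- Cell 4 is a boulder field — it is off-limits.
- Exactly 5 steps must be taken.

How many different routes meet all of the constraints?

Need simple routes of exactly 5 moves from 11 to 12 (Manhattan distance 1, so 2 moves are spent on a detour and 2 undoing it).
Enumerating: 11 8 5 6 9 12 | 11 10 7 8 9 12.
That gives 2 routes.

2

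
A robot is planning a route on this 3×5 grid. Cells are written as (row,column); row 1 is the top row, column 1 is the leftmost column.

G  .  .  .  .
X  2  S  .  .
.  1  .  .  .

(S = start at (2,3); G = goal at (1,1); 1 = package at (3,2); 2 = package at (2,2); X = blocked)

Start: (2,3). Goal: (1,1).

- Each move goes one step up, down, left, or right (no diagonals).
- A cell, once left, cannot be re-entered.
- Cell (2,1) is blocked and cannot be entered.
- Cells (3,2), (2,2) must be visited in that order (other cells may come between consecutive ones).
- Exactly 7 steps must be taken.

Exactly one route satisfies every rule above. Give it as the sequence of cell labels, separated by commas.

(2,3), (2,4), (3,4), (3,3), (3,2), (2,2), (1,2), (1,1)

The waypoints must appear in the order (3,2), (2,2), with no cell reused.
Route from (2,3): right to (2,4), down to (3,4), 2× left (reaching (3,2)), 2× up (reaching (1,2)), left to (1,1) — 7 moves in all.
Check: order respected (1 at step 4, 2 at step 5); 7 moves as required.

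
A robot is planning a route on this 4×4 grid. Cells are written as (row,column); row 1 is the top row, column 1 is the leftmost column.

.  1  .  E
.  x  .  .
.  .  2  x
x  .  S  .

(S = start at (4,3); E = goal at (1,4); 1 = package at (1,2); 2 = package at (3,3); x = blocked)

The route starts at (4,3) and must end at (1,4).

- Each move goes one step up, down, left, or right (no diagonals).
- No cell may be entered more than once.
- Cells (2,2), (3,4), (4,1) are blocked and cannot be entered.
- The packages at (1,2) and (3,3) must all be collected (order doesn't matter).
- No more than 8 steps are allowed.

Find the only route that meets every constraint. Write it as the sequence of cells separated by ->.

The 8-move cap with required stops at (1,2), (3,3) leaves no slack for detours.
Route from (4,3): up to (3,3), 2× left (reaching (3,1)), 2× up (reaching (1,1)), 3× right (reaching (1,4)) — 8 moves in all.
Check: all required cells visited; 8 ≤ 8 moves.

(4,3) -> (3,3) -> (3,2) -> (3,1) -> (2,1) -> (1,1) -> (1,2) -> (1,3) -> (1,4)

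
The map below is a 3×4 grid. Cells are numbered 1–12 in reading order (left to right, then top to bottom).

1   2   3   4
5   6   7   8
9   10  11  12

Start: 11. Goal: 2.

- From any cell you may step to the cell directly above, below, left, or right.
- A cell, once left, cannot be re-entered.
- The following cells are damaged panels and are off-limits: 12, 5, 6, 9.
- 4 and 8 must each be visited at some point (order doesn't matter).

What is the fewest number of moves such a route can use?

Any route passes through 4 and 8 in some order between 11 and 2. Summing Manhattan distances along each leg and taking the cheapest ordering (11 → 8 → 4 → 2) gives a lower bound of 2 + 1 + 2 = 5 moves.
A route of 5 moves achieves this: 11 → 7 → 8 → 4 → 3 → 2.
Since 5 matches the lower bound, it is optimal.

5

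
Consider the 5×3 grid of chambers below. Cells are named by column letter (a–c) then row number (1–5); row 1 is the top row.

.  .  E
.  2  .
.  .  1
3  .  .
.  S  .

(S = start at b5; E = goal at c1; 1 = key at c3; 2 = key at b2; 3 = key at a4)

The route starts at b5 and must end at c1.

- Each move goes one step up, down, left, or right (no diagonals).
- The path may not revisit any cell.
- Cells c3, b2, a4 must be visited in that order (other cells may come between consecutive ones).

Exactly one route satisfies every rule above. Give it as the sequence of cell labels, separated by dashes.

b5 - c5 - c4 - c3 - c2 - b2 - b3 - b4 - a4 - a3 - a2 - a1 - b1 - c1

The waypoints must appear in the order c3, b2, a4, with no cell reused.
Route from b5: right 1 to c5, up 3 to c2, left 1 to b2, down 2 to b4, left 1 to a4, up 3 to a1, right 2 to c1 — 13 moves in all.
Check: order respected (1 at step 3, 2 at step 5, 3 at step 8).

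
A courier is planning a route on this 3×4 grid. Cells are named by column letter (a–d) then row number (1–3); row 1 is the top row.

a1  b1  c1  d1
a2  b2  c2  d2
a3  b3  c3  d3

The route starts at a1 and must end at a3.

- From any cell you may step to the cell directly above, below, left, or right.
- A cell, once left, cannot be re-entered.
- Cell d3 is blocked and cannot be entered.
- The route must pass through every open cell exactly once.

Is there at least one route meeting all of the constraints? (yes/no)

One route that works: a1 → a2 → b2 → b1 → c1 → d1 → d2 → c2 → c3 → b3 → a3.

yes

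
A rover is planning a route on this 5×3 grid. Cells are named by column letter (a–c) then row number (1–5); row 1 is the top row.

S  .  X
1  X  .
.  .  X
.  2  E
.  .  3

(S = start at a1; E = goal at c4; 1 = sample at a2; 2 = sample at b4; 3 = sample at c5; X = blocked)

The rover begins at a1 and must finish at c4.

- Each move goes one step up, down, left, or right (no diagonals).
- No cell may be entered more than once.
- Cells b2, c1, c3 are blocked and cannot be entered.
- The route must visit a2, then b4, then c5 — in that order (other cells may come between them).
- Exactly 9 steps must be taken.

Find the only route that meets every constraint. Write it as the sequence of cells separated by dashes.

a1 - a2 - a3 - b3 - b4 - a4 - a5 - b5 - c5 - c4

The waypoints must appear in the order a2, b4, c5, with no cell reused.
Route from a1: down 2 to a3, right 1 to b3, down 1 to b4, left 1 to a4, down 1 to a5, right 2 to c5, up 1 to c4 — 9 moves in all.
Check: order respected (1 at step 1, 2 at step 4, 3 at step 8); 9 moves as required.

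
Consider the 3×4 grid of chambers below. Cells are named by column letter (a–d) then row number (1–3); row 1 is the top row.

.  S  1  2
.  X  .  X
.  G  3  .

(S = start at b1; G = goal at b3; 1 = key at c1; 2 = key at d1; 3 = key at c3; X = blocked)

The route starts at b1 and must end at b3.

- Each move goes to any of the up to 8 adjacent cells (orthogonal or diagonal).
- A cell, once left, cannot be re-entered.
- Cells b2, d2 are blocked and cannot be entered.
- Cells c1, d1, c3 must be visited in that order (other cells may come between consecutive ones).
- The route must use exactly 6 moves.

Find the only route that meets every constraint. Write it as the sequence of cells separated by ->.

The waypoints must appear in the order c1, d1, c3, with no cell reused.
Route from b1: 2× right (reaching d1), down-left to c2, down-right to d3, 2× left (reaching b3) — 6 moves in all.
Check: order respected (1 at step 1, 2 at step 2, 3 at step 5); 6 moves as required.

b1 -> c1 -> d1 -> c2 -> d3 -> c3 -> b3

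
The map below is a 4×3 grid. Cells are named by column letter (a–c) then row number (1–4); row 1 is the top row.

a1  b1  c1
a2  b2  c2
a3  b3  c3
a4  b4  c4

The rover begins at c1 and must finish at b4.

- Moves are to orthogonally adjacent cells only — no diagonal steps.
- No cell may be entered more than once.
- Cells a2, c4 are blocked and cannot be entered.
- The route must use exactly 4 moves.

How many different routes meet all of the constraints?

Need simple routes of exactly 4 moves from c1 to b4 (Manhattan distance 4, so 0 moves are spent on a detour and 0 undoing it).
Enumerating: c1 c2 c3 b3 b4 | c1 c2 b2 b3 b4 | c1 b1 b2 b3 b4.
That gives 3 routes.

3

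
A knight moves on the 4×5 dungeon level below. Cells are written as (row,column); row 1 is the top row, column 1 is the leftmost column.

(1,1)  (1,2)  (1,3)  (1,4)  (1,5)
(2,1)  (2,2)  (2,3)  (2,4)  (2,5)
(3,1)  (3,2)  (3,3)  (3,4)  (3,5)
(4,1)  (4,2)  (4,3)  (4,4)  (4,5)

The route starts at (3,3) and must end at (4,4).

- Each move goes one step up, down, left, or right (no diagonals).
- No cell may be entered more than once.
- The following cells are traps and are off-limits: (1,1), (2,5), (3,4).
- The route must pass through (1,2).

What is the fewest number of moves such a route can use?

8

Any route passes through (1,2) somewhere between (3,3) and (4,4). Summing Manhattan distances along the two legs ((3,3) → (1,2) → (4,4)) gives a lower bound of 3 + 5 = 8 moves.
A route of 8 moves achieves this: (3,3) → (2,3) → (1,3) → (1,2) → (2,2) → (3,2) → (4,2) → (4,3) → (4,4).
Since 8 matches the lower bound, it is optimal.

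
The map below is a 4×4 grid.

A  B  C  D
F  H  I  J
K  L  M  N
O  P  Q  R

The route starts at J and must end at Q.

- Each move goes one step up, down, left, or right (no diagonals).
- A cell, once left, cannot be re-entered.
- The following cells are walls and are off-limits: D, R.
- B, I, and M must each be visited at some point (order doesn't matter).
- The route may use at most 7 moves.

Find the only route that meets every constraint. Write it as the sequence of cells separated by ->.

J -> I -> C -> B -> H -> L -> M -> Q

The budget equals the shortest possible length, so every move has to be on a shortest route through the required cells.
Route from J: left 1 to I, up 1 to C, left 1 to B, down 2 to L, right 1 to M, down 1 to Q — 7 moves in all.
Check: all required cells visited; 7 ≤ 7 moves.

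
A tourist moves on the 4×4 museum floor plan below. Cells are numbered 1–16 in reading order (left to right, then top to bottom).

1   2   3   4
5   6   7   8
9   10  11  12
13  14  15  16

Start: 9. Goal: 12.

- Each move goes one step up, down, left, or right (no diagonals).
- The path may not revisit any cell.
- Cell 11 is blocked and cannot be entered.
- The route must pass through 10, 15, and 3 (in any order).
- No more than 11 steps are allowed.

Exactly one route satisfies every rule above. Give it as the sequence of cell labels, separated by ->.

The budget equals the shortest possible length, so every move has to be on a shortest route through the required cells.
Route from 9: up 2 to 1, right 2 to 3, down 1 to 7, left 1 to 6, down 2 to 14, right 2 to 16, up 1 to 12 — 11 moves in all.
Check: all required cells visited; 11 ≤ 11 moves.

9 -> 5 -> 1 -> 2 -> 3 -> 7 -> 6 -> 10 -> 14 -> 15 -> 16 -> 12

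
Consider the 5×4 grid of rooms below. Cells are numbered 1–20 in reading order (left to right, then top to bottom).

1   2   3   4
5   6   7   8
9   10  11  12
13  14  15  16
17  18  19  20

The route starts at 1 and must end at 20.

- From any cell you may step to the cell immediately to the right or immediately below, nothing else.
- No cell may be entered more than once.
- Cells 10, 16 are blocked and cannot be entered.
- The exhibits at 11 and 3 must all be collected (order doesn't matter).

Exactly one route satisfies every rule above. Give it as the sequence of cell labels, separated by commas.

1, 2, 3, 7, 11, 15, 19, 20

Moves only go right or down, so the column and row indices never decrease.
Route from 1: 2× right (reaching 3), 4× down (reaching 19), right to 20 — 7 moves in all.
Check: all required cells visited.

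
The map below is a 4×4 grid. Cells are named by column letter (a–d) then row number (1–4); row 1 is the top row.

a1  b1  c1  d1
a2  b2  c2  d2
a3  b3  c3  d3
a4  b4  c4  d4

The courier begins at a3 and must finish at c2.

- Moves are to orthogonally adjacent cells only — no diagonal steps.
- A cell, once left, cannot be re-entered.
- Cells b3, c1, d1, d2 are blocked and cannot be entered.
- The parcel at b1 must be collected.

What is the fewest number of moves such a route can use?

5

Any route passes through b1 somewhere between a3 and c2. Summing Manhattan distances along the two legs (a3 → b1 → c2) gives a lower bound of 3 + 2 = 5 moves.
A route of 5 moves achieves this: a3 → a2 → a1 → b1 → b2 → c2.
Since 5 matches the lower bound, it is optimal.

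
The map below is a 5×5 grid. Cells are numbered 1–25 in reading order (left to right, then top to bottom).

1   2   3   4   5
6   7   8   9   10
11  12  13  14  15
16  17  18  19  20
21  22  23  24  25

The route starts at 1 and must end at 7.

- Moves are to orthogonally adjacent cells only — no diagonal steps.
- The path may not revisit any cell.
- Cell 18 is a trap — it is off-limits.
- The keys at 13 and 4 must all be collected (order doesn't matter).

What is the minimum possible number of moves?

Any route passes through 13 and 4 in some order between 1 and 7. Summing Manhattan distances along each leg and taking the cheapest ordering (1 → 4 → 13 → 7) gives a lower bound of 3 + 3 + 2 = 8 moves.
A route of 8 moves achieves this: 1 → 2 → 3 → 4 → 9 → 14 → 13 → 8 → 7.
Since 8 matches the lower bound, it is optimal.

8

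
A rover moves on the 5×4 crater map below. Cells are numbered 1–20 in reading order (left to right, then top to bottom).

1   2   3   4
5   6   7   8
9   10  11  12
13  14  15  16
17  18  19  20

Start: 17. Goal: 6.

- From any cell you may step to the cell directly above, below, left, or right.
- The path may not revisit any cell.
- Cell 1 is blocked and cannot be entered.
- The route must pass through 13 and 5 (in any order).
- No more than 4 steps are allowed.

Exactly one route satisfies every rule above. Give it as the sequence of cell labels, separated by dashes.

17 - 13 - 9 - 5 - 6

Any route must reach 13 and 5 and still end at 6 within 4 moves, so the order of the required stops is forced.
Route from 17: up 3 to 5, right 1 to 6 — 4 moves in all.
Check: all required cells visited; 4 ≤ 4 moves.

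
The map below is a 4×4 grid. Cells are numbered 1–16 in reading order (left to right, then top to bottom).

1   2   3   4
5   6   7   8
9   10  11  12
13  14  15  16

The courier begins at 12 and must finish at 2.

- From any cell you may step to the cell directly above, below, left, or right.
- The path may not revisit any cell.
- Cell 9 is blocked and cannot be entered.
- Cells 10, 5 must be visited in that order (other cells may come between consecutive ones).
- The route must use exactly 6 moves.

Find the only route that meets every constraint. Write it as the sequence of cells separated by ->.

The waypoints must appear in the order 10, 5, with no cell reused.
Route from 12: left 2 to 10, up 1 to 6, left 1 to 5, up 1 to 1, right 1 to 2 — 6 moves in all.
Check: order respected (10 at step 2, 5 at step 4); 6 moves as required.

12 -> 11 -> 10 -> 6 -> 5 -> 1 -> 2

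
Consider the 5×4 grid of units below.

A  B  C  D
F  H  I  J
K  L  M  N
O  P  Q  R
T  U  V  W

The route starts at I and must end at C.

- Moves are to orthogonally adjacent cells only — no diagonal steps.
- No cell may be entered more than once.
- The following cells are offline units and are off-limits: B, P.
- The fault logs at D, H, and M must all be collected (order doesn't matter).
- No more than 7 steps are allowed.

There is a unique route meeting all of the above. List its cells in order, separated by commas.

I, H, L, M, N, J, D, C

The budget equals the shortest possible length, so every move has to be on a shortest route through the required cells.
Route from I: left 1 to H, down 1 to L, right 2 to N, up 2 to D, left 1 to C — 7 moves in all.
Check: all required cells visited; 7 ≤ 7 moves.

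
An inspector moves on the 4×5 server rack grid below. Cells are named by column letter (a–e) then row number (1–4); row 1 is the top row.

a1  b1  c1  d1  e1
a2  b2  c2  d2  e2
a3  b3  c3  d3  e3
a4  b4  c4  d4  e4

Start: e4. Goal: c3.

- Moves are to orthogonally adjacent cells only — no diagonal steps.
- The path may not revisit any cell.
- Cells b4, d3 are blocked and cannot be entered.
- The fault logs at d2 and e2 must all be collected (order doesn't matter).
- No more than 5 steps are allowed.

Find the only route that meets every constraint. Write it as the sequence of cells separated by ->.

e4 -> e3 -> e2 -> d2 -> c2 -> c3

The budget equals the shortest possible length, so every move has to be on a shortest route through the required cells.
Route from e4: up 2 to e2, left 2 to c2, down 1 to c3 — 5 moves in all.
Check: all required cells visited; 5 ≤ 5 moves.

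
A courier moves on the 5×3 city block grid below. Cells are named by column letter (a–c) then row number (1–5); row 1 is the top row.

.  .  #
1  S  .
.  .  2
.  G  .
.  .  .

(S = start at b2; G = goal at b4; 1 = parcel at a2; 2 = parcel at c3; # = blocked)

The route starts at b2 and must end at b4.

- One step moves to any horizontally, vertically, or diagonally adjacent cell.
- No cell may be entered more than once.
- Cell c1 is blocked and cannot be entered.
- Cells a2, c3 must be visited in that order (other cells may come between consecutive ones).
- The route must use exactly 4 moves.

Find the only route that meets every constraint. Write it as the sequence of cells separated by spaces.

b2 a2 b3 c3 b4

The waypoints must appear in the order a2, c3, with no cell reused.
Route from b2: left 1 to a2, down-right 1 to b3, right 1 to c3, down-left 1 to b4 — 4 moves in all.
Check: order respected (1 at step 1, 2 at step 3); 4 moves as required.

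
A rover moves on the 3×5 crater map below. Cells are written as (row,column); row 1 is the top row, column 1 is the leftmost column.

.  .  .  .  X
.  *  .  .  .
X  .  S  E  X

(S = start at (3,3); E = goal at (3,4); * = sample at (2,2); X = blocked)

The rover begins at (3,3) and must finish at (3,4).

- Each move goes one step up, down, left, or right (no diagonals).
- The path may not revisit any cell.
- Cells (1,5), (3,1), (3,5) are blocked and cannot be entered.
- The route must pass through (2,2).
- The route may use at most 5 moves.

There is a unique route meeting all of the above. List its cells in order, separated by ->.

The 5-move cap with required stops at (2,2) leaves no slack for detours.
Route from (3,3): left to (3,2), up to (2,2), 2× right (reaching (2,4)), down to (3,4) — 5 moves in all.
Check: all required cells visited; 5 ≤ 5 moves.

(3,3) -> (3,2) -> (2,2) -> (2,3) -> (2,4) -> (3,4)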